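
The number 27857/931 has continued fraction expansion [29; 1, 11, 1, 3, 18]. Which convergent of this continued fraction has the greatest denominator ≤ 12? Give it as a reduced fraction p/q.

List convergents until the denominator exceeds the bound:
a_0 = 29: 29/1  (≤ bound)
a_1 = 1: 30/1  (≤ bound)
a_2 = 11: 359/12  (≤ bound)
a_3 = 1: 389/13  (> 12, stop)

359/12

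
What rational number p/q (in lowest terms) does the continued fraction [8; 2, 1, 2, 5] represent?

Use the convergent recurrence hₖ = aₖ·hₖ₋₁ + hₖ₋₂ (and likewise for the denominators kₖ):
a_0 = 8: 8/1
a_1 = 2: 17/2
a_2 = 1: 25/3
a_3 = 2: 67/8
a_4 = 5: 360/43

360/43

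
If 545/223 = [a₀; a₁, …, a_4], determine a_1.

2

Repeatedly divide and take the remainder:
545 ÷ 223 → quotient 2, remainder 99
223 ÷ 99 → quotient 2, remainder 25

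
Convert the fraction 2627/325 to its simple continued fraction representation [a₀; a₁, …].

⌊2627/325⌋ = 8, remainder 27
⌊325/27⌋ = 12, remainder 1
⌊27/1⌋ = 27, remainder 0

[8; 12, 27]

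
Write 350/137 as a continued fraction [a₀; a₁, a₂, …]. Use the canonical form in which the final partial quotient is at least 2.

[2; 1, 1, 4, 15]

Run the Euclidean algorithm, recording each quotient:
350 = 2·137 + 76, so a_0 = 2
137 = 1·76 + 61, so a_1 = 1
76 = 1·61 + 15, so a_2 = 1
61 = 4·15 + 1, so a_3 = 4
15 = 15·1 + 0, so a_4 = 15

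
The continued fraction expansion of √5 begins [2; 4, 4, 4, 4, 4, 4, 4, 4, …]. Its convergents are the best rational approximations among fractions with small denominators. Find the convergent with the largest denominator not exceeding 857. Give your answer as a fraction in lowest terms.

a_0 = 2: 2/1  (≤ bound)
a_1 = 4: 9/4  (≤ bound)
a_2 = 4: 38/17  (≤ bound)
a_3 = 4: 161/72  (≤ bound)
a_4 = 4: 682/305  (≤ bound)
a_5 = 4: 2889/1292  (> 857, stop)

682/305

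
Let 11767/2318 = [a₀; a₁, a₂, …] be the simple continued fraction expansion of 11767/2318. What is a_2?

11767 = 5·2318 + 177, so a_0 = 5
2318 = 13·177 + 17, so a_1 = 13
177 = 10·17 + 7, so a_2 = 10

10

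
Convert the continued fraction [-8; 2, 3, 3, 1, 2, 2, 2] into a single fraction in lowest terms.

a_0 = -8: -8/1
a_1 = 2: -15/2
a_2 = 3: -53/7
a_3 = 3: -174/23
a_4 = 1: -227/30
a_5 = 2: -628/83
a_6 = 2: -1483/196
a_7 = 2: -3594/475

-3594/475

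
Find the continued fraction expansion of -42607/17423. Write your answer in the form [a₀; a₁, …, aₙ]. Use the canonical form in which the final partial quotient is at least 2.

⌊-42607/17423⌋ = -3, remainder 9662
⌊17423/9662⌋ = 1, remainder 7761
⌊9662/7761⌋ = 1, remainder 1901
⌊7761/1901⌋ = 4, remainder 157
⌊1901/157⌋ = 12, remainder 17
⌊157/17⌋ = 9, remainder 4
⌊17/4⌋ = 4, remainder 1
⌊4/1⌋ = 4, remainder 0

[-3; 1, 1, 4, 12, 9, 4, 4]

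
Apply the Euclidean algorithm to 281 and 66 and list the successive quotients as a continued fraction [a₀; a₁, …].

[4; 3, 1, 7, 2]

Run the Euclidean algorithm, recording each quotient:
281 = 4·66 + 17, so a_0 = 4
66 = 3·17 + 15, so a_1 = 3
17 = 1·15 + 2, so a_2 = 1
15 = 7·2 + 1, so a_3 = 7
2 = 2·1 + 0, so a_4 = 2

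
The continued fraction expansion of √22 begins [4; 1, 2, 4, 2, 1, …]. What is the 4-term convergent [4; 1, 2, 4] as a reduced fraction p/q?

Collapse the nested fraction from the inside out:
Start with 4.
2 + 1/(4/1) = 2 + 1/4 = 9/4
1 + 1/(9/4) = 1 + 4/9 = 13/9
4 + 1/(13/9) = 4 + 9/13 = 61/13

61/13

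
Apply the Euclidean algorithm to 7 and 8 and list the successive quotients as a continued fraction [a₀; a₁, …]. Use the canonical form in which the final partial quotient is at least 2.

7 ÷ 8 → quotient 0, remainder 7
8 ÷ 7 → quotient 1, remainder 1
7 ÷ 1 → quotient 7, remainder 0

[0; 1, 7]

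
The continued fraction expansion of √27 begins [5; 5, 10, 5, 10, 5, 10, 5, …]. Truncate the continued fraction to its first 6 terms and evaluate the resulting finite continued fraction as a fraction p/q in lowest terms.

Start with 5.
10 + 1/(5/1) = 10 + 1/5 = 51/5
5 + 1/(51/5) = 5 + 5/51 = 260/51
10 + 1/(260/51) = 10 + 51/260 = 2651/260
5 + 1/(2651/260) = 5 + 260/2651 = 13515/2651
5 + 1/(13515/2651) = 5 + 2651/13515 = 70226/13515

70226/13515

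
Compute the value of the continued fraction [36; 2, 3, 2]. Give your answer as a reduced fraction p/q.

583/16

a_0 = 36: 36/1
a_1 = 2: 73/2
a_2 = 3: 255/7
a_3 = 2: 583/16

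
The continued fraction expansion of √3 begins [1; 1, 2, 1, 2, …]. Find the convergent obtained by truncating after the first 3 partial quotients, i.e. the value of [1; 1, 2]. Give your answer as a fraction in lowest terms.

Compute successive convergents:
a_0 = 1: 1/1
a_1 = 1: 2/1
a_2 = 2: 5/3

5/3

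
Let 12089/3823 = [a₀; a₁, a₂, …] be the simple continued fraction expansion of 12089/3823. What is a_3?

51

Repeatedly divide and take the remainder:
12089 = 3·3823 + 620, so a_0 = 3
3823 = 6·620 + 103, so a_1 = 6
620 = 6·103 + 2, so a_2 = 6
103 = 51·2 + 1, so a_3 = 51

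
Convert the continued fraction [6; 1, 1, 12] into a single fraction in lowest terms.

163/25

Build up convergents one term at a time:
a_0 = 6: 6/1
a_1 = 1: 7/1
a_2 = 1: 13/2
a_3 = 12: 163/25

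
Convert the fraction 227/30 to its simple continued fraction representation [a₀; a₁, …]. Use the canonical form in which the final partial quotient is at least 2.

⌊227/30⌋ = 7, remainder 17
⌊30/17⌋ = 1, remainder 13
⌊17/13⌋ = 1, remainder 4
⌊13/4⌋ = 3, remainder 1
⌊4/1⌋ = 4, remainder 0

[7; 1, 1, 3, 4]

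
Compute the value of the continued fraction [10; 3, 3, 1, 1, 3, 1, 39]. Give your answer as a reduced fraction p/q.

Compute successive convergents:
a_0 = 10: 10/1
a_1 = 3: 31/3
a_2 = 3: 103/10
a_3 = 1: 134/13
a_4 = 1: 237/23
a_5 = 3: 845/82
a_6 = 1: 1082/105
a_7 = 39: 43043/4177

43043/4177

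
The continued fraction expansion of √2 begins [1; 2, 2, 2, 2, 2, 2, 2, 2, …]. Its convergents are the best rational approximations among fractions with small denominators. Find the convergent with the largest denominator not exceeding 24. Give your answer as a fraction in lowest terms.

17/12

List convergents until the denominator exceeds the bound:
a_0 = 1: 1/1  (≤ bound)
a_1 = 2: 3/2  (≤ bound)
a_2 = 2: 7/5  (≤ bound)
a_3 = 2: 17/12  (≤ bound)
a_4 = 2: 41/29  (> 24, stop)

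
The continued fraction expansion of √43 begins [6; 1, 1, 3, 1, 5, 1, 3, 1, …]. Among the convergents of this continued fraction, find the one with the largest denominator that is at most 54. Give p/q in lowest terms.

a_0 = 6: 6/1  (≤ bound)
a_1 = 1: 7/1  (≤ bound)
a_2 = 1: 13/2  (≤ bound)
a_3 = 3: 46/7  (≤ bound)
a_4 = 1: 59/9  (≤ bound)
a_5 = 5: 341/52  (≤ bound)
a_6 = 1: 400/61  (> 54, stop)

341/52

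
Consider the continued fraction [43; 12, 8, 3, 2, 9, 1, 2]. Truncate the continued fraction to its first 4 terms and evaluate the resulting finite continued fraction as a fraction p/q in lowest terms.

13054/303

a_0 = 43: 43/1
a_1 = 12: 517/12
a_2 = 8: 4179/97
a_3 = 3: 13054/303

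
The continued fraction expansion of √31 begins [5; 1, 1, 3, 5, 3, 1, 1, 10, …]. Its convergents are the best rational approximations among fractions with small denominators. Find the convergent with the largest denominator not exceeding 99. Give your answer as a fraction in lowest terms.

206/37

a_0 = 5: 5/1  (≤ bound)
a_1 = 1: 6/1  (≤ bound)
a_2 = 1: 11/2  (≤ bound)
a_3 = 3: 39/7  (≤ bound)
a_4 = 5: 206/37  (≤ bound)
a_5 = 3: 657/118  (> 99, stop)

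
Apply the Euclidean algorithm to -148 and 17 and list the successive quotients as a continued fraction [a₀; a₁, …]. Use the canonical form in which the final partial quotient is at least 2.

[-9; 3, 2, 2]

Apply division with remainder until the remainder is 0:
-148 ÷ 17 → quotient -9, remainder 5
17 ÷ 5 → quotient 3, remainder 2
5 ÷ 2 → quotient 2, remainder 1
2 ÷ 1 → quotient 2, remainder 0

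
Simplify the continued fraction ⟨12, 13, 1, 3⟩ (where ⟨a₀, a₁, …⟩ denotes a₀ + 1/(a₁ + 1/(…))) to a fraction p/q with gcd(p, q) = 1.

664/55

a_0 = 12: 12/1
a_1 = 13: 157/13
a_2 = 1: 169/14
a_3 = 3: 664/55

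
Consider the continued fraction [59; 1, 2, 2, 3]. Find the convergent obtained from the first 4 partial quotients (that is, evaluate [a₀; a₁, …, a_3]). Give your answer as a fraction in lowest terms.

Collapse the nested fraction from the inside out:
Start with 2.
2 + 1/(2/1) = 2 + 1/2 = 5/2
1 + 1/(5/2) = 1 + 2/5 = 7/5
59 + 1/(7/5) = 59 + 5/7 = 418/7

418/7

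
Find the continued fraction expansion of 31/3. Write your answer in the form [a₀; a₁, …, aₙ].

[10; 3]

⌊31/3⌋ = 10, remainder 1
⌊3/1⌋ = 3, remainder 0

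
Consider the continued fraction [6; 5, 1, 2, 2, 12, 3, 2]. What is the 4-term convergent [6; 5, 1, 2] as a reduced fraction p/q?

Start with 2.
1 + 1/(2/1) = 1 + 1/2 = 3/2
5 + 1/(3/2) = 5 + 2/3 = 17/3
6 + 1/(17/3) = 6 + 3/17 = 105/17

105/17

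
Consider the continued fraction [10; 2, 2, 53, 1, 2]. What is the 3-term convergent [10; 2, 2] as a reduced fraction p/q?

52/5

Work from the innermost term outward:
Start with 2.
2 + 1/(2/1) = 2 + 1/2 = 5/2
10 + 1/(5/2) = 10 + 2/5 = 52/5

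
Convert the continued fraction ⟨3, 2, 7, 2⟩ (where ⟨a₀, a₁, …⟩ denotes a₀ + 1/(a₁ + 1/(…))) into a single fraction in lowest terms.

Starting at the tail and folding back:
Start with 2.
7 + 1/(2/1) = 7 + 1/2 = 15/2
2 + 1/(15/2) = 2 + 2/15 = 32/15
3 + 1/(32/15) = 3 + 15/32 = 111/32

111/32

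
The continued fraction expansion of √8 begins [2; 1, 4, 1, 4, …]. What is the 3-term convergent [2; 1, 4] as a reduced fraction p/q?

a_0 = 2: 2/1
a_1 = 1: 3/1
a_2 = 4: 14/5

14/5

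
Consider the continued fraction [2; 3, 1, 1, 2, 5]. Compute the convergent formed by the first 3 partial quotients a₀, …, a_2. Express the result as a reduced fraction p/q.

Collapse the nested fraction from the inside out:
Start with 1.
3 + 1/(1/1) = 3 + 1/1 = 4/1
2 + 1/(4/1) = 2 + 1/4 = 9/4

9/4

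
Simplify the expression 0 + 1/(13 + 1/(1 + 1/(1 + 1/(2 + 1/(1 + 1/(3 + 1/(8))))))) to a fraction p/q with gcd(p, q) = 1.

215/2919

Build up convergents one term at a time:
a_0 = 0: 0/1
a_1 = 13: 1/13
a_2 = 1: 1/14
a_3 = 1: 2/27
a_4 = 2: 5/68
a_5 = 1: 7/95
a_6 = 3: 26/353
a_7 = 8: 215/2919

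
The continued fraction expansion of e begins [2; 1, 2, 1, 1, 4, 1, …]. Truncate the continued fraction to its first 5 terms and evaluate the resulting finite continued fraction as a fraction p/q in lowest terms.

19/7

Start with 1.
1 + 1/(1/1) = 1 + 1/1 = 2/1
2 + 1/(2/1) = 2 + 1/2 = 5/2
1 + 1/(5/2) = 1 + 2/5 = 7/5
2 + 1/(7/5) = 2 + 5/7 = 19/7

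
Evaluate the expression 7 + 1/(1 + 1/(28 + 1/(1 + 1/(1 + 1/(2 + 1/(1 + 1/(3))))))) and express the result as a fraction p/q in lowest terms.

6126/769

a_0 = 7: 7/1
a_1 = 1: 8/1
a_2 = 28: 231/29
a_3 = 1: 239/30
a_4 = 1: 470/59
a_5 = 2: 1179/148
a_6 = 1: 1649/207
a_7 = 3: 6126/769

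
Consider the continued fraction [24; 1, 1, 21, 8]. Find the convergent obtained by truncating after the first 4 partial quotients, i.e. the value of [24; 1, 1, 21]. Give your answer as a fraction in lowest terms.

1054/43

Build up convergents one term at a time:
a_0 = 24: 24/1
a_1 = 1: 25/1
a_2 = 1: 49/2
a_3 = 21: 1054/43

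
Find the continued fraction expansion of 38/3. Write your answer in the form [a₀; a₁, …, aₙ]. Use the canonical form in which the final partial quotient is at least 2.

Apply division with remainder until the remainder is 0:
38 ÷ 3 → quotient 12, remainder 2
3 ÷ 2 → quotient 1, remainder 1
2 ÷ 1 → quotient 2, remainder 0

[12; 1, 2]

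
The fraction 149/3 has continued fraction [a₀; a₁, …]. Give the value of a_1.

149 = 49·3 + 2, so a_0 = 49
3 = 1·2 + 1, so a_1 = 1

1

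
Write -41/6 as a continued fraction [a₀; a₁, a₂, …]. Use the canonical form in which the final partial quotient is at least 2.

[-7; 6]

Repeatedly divide and take the remainder:
-41 ÷ 6 → quotient -7, remainder 1
6 ÷ 1 → quotient 6, remainder 0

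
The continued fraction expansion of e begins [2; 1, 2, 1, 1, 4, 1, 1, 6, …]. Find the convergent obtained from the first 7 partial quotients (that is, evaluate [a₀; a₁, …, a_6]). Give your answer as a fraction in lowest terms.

106/39

a_0 = 2: 2/1
a_1 = 1: 3/1
a_2 = 2: 8/3
a_3 = 1: 11/4
a_4 = 1: 19/7
a_5 = 4: 87/32
a_6 = 1: 106/39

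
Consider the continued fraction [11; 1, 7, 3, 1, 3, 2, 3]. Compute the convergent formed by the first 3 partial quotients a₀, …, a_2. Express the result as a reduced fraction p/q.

95/8

Start with 7.
1 + 1/(7/1) = 1 + 1/7 = 8/7
11 + 1/(8/7) = 11 + 7/8 = 95/8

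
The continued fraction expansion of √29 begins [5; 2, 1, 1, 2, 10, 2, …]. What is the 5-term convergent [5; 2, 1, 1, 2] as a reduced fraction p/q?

70/13

Starting at the tail and folding back:
Start with 2.
1 + 1/(2/1) = 1 + 1/2 = 3/2
1 + 1/(3/2) = 1 + 2/3 = 5/3
2 + 1/(5/3) = 2 + 3/5 = 13/5
5 + 1/(13/5) = 5 + 5/13 = 70/13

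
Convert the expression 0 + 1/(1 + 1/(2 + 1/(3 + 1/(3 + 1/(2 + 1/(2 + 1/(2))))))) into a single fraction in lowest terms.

311/446

Start with 2.
2 + 1/(2/1) = 2 + 1/2 = 5/2
2 + 1/(5/2) = 2 + 2/5 = 12/5
3 + 1/(12/5) = 3 + 5/12 = 41/12
3 + 1/(41/12) = 3 + 12/41 = 135/41
2 + 1/(135/41) = 2 + 41/135 = 311/135
1 + 1/(311/135) = 1 + 135/311 = 446/311
0 + 1/(446/311) = 0 + 311/446 = 311/446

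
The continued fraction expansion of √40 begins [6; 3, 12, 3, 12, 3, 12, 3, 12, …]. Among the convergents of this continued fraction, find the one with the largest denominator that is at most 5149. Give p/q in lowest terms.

a_0 = 6: 6/1  (≤ bound)
a_1 = 3: 19/3  (≤ bound)
a_2 = 12: 234/37  (≤ bound)
a_3 = 3: 721/114  (≤ bound)
a_4 = 12: 8886/1405  (≤ bound)
a_5 = 3: 27379/4329  (≤ bound)
a_6 = 12: 337434/53353  (> 5149, stop)

27379/4329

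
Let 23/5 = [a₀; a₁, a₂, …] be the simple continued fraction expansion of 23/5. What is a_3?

⌊23/5⌋ = 4, remainder 3
⌊5/3⌋ = 1, remainder 2
⌊3/2⌋ = 1, remainder 1
⌊2/1⌋ = 2, remainder 0

2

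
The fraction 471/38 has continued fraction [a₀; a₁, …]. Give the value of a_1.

471 ÷ 38 → quotient 12, remainder 15
38 ÷ 15 → quotient 2, remainder 8

2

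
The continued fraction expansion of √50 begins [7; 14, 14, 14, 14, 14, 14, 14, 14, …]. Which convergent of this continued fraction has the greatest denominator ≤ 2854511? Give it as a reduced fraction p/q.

3880899/548842

List convergents until the denominator exceeds the bound:
a_0 = 7: 7/1  (≤ bound)
a_1 = 14: 99/14  (≤ bound)
a_2 = 14: 1393/197  (≤ bound)
a_3 = 14: 19601/2772  (≤ bound)
a_4 = 14: 275807/39005  (≤ bound)
a_5 = 14: 3880899/548842  (≤ bound)
a_6 = 14: 54608393/7722793  (> 2854511, stop)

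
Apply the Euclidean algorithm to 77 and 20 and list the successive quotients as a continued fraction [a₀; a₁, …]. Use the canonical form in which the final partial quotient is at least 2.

Apply division with remainder until the remainder is 0:
⌊77/20⌋ = 3, remainder 17
⌊20/17⌋ = 1, remainder 3
⌊17/3⌋ = 5, remainder 2
⌊3/2⌋ = 1, remainder 1
⌊2/1⌋ = 2, remainder 0

[3; 1, 5, 1, 2]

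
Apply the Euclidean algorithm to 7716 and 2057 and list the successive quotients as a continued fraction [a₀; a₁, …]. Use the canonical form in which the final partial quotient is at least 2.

[3; 1, 3, 56, 1, 8]

7716 = 3·2057 + 1545, so a_0 = 3
2057 = 1·1545 + 512, so a_1 = 1
1545 = 3·512 + 9, so a_2 = 3
512 = 56·9 + 8, so a_3 = 56
9 = 1·8 + 1, so a_4 = 1
8 = 8·1 + 0, so a_5 = 8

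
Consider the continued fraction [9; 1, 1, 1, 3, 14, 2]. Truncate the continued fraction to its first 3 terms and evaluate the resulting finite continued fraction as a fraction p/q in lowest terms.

Start with 1.
1 + 1/(1/1) = 1 + 1/1 = 2/1
9 + 1/(2/1) = 9 + 1/2 = 19/2

19/2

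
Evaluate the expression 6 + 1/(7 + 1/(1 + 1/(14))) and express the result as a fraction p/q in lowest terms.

729/119

Use the convergent recurrence hₖ = aₖ·hₖ₋₁ + hₖ₋₂ (and likewise for the denominators kₖ):
a_0 = 6: 6/1
a_1 = 7: 43/7
a_2 = 1: 49/8
a_3 = 14: 729/119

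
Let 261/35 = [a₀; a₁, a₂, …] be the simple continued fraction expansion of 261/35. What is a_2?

Repeatedly divide and take the remainder:
⌊261/35⌋ = 7, remainder 16
⌊35/16⌋ = 2, remainder 3
⌊16/3⌋ = 5, remainder 1

5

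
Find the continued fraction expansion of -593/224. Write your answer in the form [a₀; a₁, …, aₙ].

⌊-593/224⌋ = -3, remainder 79
⌊224/79⌋ = 2, remainder 66
⌊79/66⌋ = 1, remainder 13
⌊66/13⌋ = 5, remainder 1
⌊13/1⌋ = 13, remainder 0

[-3; 2, 1, 5, 13]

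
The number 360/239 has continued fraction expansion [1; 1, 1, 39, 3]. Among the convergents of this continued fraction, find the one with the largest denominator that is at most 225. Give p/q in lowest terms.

a_0 = 1: 1/1  (≤ bound)
a_1 = 1: 2/1  (≤ bound)
a_2 = 1: 3/2  (≤ bound)
a_3 = 39: 119/79  (≤ bound)
a_4 = 3: 360/239  (> 225, stop)

119/79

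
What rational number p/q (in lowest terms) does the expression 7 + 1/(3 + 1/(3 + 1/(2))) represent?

168/23

Work from the innermost term outward:
Start with 2.
3 + 1/(2/1) = 3 + 1/2 = 7/2
3 + 1/(7/2) = 3 + 2/7 = 23/7
7 + 1/(23/7) = 7 + 7/23 = 168/23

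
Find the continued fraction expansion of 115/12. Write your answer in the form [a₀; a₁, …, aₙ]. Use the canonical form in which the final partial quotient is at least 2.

⌊115/12⌋ = 9, remainder 7
⌊12/7⌋ = 1, remainder 5
⌊7/5⌋ = 1, remainder 2
⌊5/2⌋ = 2, remainder 1
⌊2/1⌋ = 2, remainder 0

[9; 1, 1, 2, 2]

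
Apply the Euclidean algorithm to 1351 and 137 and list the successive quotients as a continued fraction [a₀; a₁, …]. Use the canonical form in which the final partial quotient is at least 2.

⌊1351/137⌋ = 9, remainder 118
⌊137/118⌋ = 1, remainder 19
⌊118/19⌋ = 6, remainder 4
⌊19/4⌋ = 4, remainder 3
⌊4/3⌋ = 1, remainder 1
⌊3/1⌋ = 3, remainder 0

[9; 1, 6, 4, 1, 3]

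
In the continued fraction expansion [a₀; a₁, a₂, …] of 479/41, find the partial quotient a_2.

2

479 = 11·41 + 28, so a_0 = 11
41 = 1·28 + 13, so a_1 = 1
28 = 2·13 + 2, so a_2 = 2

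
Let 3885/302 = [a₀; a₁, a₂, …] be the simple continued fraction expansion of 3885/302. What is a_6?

⌊3885/302⌋ = 12, remainder 261
⌊302/261⌋ = 1, remainder 41
⌊261/41⌋ = 6, remainder 15
⌊41/15⌋ = 2, remainder 11
⌊15/11⌋ = 1, remainder 4
⌊11/4⌋ = 2, remainder 3
⌊4/3⌋ = 1, remainder 1

1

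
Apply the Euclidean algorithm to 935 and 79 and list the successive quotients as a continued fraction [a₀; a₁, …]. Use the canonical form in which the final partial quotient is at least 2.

935 ÷ 79 → quotient 11, remainder 66
79 ÷ 66 → quotient 1, remainder 13
66 ÷ 13 → quotient 5, remainder 1
13 ÷ 1 → quotient 13, remainder 0

[11; 1, 5, 13]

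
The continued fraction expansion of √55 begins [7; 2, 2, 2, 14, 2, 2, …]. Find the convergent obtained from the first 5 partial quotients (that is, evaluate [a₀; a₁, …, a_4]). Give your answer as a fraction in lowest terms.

Use the convergent recurrence hₖ = aₖ·hₖ₋₁ + hₖ₋₂ (and likewise for the denominators kₖ):
a_0 = 7: 7/1
a_1 = 2: 15/2
a_2 = 2: 37/5
a_3 = 2: 89/12
a_4 = 14: 1283/173

1283/173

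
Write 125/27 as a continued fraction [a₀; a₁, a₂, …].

[4; 1, 1, 1, 2, 3]

Apply division with remainder until the remainder is 0:
⌊125/27⌋ = 4, remainder 17
⌊27/17⌋ = 1, remainder 10
⌊17/10⌋ = 1, remainder 7
⌊10/7⌋ = 1, remainder 3
⌊7/3⌋ = 2, remainder 1
⌊3/1⌋ = 3, remainder 0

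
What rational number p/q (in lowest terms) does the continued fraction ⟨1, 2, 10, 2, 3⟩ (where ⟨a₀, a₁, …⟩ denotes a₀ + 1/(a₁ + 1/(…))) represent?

226/153

Starting at the tail and folding back:
Start with 3.
2 + 1/(3/1) = 2 + 1/3 = 7/3
10 + 1/(7/3) = 10 + 3/7 = 73/7
2 + 1/(73/7) = 2 + 7/73 = 153/73
1 + 1/(153/73) = 1 + 73/153 = 226/153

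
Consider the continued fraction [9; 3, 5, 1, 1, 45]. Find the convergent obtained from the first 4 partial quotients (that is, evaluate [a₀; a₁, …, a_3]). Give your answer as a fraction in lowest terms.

177/19

Collapse the nested fraction from the inside out:
Start with 1.
5 + 1/(1/1) = 5 + 1/1 = 6/1
3 + 1/(6/1) = 3 + 1/6 = 19/6
9 + 1/(19/6) = 9 + 6/19 = 177/19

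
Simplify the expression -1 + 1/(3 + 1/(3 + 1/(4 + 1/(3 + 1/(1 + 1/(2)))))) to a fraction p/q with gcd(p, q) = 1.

Collapse the nested fraction from the inside out:
Start with 2.
1 + 1/(2/1) = 1 + 1/2 = 3/2
3 + 1/(3/2) = 3 + 2/3 = 11/3
4 + 1/(11/3) = 4 + 3/11 = 47/11
3 + 1/(47/11) = 3 + 11/47 = 152/47
3 + 1/(152/47) = 3 + 47/152 = 503/152
-1 + 1/(503/152) = -1 + 152/503 = -351/503

-351/503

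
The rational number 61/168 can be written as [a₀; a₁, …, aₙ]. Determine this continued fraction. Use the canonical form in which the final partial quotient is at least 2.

Repeatedly divide and take the remainder:
61 ÷ 168 → quotient 0, remainder 61
168 ÷ 61 → quotient 2, remainder 46
61 ÷ 46 → quotient 1, remainder 15
46 ÷ 15 → quotient 3, remainder 1
15 ÷ 1 → quotient 15, remainder 0

[0; 2, 1, 3, 15]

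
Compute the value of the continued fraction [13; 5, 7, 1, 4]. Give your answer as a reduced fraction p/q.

Start with 4.
1 + 1/(4/1) = 1 + 1/4 = 5/4
7 + 1/(5/4) = 7 + 4/5 = 39/5
5 + 1/(39/5) = 5 + 5/39 = 200/39
13 + 1/(200/39) = 13 + 39/200 = 2639/200

2639/200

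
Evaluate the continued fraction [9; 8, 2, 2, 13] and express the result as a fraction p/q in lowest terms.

5134/563

Build up convergents one term at a time:
a_0 = 9: 9/1
a_1 = 8: 73/8
a_2 = 2: 155/17
a_3 = 2: 383/42
a_4 = 13: 5134/563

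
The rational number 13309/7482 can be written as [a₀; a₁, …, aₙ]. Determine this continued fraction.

Repeatedly divide and take the remainder:
13309 ÷ 7482 → quotient 1, remainder 5827
7482 ÷ 5827 → quotient 1, remainder 1655
5827 ÷ 1655 → quotient 3, remainder 862
1655 ÷ 862 → quotient 1, remainder 793
862 ÷ 793 → quotient 1, remainder 69
793 ÷ 69 → quotient 11, remainder 34
69 ÷ 34 → quotient 2, remainder 1
34 ÷ 1 → quotient 34, remainder 0

[1; 1, 3, 1, 1, 11, 2, 34]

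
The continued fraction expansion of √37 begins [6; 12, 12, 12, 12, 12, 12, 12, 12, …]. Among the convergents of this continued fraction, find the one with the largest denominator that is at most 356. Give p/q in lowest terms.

a_0 = 6: 6/1  (≤ bound)
a_1 = 12: 73/12  (≤ bound)
a_2 = 12: 882/145  (≤ bound)
a_3 = 12: 10657/1752  (> 356, stop)

882/145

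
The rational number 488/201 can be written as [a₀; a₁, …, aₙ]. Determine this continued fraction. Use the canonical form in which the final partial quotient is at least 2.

488 ÷ 201 → quotient 2, remainder 86
201 ÷ 86 → quotient 2, remainder 29
86 ÷ 29 → quotient 2, remainder 28
29 ÷ 28 → quotient 1, remainder 1
28 ÷ 1 → quotient 28, remainder 0

[2; 2, 2, 1, 28]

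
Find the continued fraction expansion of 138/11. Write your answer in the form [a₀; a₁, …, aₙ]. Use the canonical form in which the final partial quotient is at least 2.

[12; 1, 1, 5]

138 ÷ 11 → quotient 12, remainder 6
11 ÷ 6 → quotient 1, remainder 5
6 ÷ 5 → quotient 1, remainder 1
5 ÷ 1 → quotient 5, remainder 0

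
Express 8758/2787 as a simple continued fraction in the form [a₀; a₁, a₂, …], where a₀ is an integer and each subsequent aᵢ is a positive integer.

8758 ÷ 2787 → quotient 3, remainder 397
2787 ÷ 397 → quotient 7, remainder 8
397 ÷ 8 → quotient 49, remainder 5
8 ÷ 5 → quotient 1, remainder 3
5 ÷ 3 → quotient 1, remainder 2
3 ÷ 2 → quotient 1, remainder 1
2 ÷ 1 → quotient 2, remainder 0

[3; 7, 49, 1, 1, 1, 2]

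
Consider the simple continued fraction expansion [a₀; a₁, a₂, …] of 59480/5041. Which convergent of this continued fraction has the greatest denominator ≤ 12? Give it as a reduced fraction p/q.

a_0 = 11: 11/1  (≤ bound)
a_1 = 1: 12/1  (≤ bound)
a_2 = 3: 47/4  (≤ bound)
a_3 = 1: 59/5  (≤ bound)
a_4 = 52: 3115/264  (> 12, stop)

59/5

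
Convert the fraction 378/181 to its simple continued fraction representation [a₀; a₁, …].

[2; 11, 3, 5]

Run the Euclidean algorithm, recording each quotient:
⌊378/181⌋ = 2, remainder 16
⌊181/16⌋ = 11, remainder 5
⌊16/5⌋ = 3, remainder 1
⌊5/1⌋ = 5, remainder 0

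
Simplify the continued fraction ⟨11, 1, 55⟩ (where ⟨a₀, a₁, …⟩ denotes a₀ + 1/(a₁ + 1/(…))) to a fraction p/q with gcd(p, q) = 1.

Build up convergents one term at a time:
a_0 = 11: 11/1
a_1 = 1: 12/1
a_2 = 55: 671/56

671/56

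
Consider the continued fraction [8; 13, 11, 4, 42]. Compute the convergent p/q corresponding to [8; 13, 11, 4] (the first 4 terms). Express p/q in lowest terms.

a_0 = 8: 8/1
a_1 = 13: 105/13
a_2 = 11: 1163/144
a_3 = 4: 4757/589

4757/589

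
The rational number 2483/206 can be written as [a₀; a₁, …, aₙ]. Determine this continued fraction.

[12; 18, 1, 2, 1, 2]

2483 ÷ 206 → quotient 12, remainder 11
206 ÷ 11 → quotient 18, remainder 8
11 ÷ 8 → quotient 1, remainder 3
8 ÷ 3 → quotient 2, remainder 2
3 ÷ 2 → quotient 1, remainder 1
2 ÷ 1 → quotient 2, remainder 0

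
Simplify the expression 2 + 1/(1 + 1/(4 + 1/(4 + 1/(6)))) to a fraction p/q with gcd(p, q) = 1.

368/131

Work from the innermost term outward:
Start with 6.
4 + 1/(6/1) = 4 + 1/6 = 25/6
4 + 1/(25/6) = 4 + 6/25 = 106/25
1 + 1/(106/25) = 1 + 25/106 = 131/106
2 + 1/(131/106) = 2 + 106/131 = 368/131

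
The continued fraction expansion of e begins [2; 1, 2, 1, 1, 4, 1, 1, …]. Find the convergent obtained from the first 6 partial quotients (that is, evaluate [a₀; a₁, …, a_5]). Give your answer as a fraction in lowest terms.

Build up convergents one term at a time:
a_0 = 2: 2/1
a_1 = 1: 3/1
a_2 = 2: 8/3
a_3 = 1: 11/4
a_4 = 1: 19/7
a_5 = 4: 87/32

87/32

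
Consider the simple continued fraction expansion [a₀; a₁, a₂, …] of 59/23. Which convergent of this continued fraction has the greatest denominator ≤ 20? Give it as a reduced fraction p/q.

18/7

a_0 = 2: 2/1  (≤ bound)
a_1 = 1: 3/1  (≤ bound)
a_2 = 1: 5/2  (≤ bound)
a_3 = 3: 18/7  (≤ bound)
a_4 = 3: 59/23  (> 20, stop)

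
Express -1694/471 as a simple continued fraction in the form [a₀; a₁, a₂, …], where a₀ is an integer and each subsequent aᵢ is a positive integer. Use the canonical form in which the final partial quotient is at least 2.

[-4; 2, 2, 11, 2, 1, 2]

Repeatedly divide and take the remainder:
⌊-1694/471⌋ = -4, remainder 190
⌊471/190⌋ = 2, remainder 91
⌊190/91⌋ = 2, remainder 8
⌊91/8⌋ = 11, remainder 3
⌊8/3⌋ = 2, remainder 2
⌊3/2⌋ = 1, remainder 1
⌊2/1⌋ = 2, remainder 0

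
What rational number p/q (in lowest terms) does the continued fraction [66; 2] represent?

133/2

Start with 2.
66 + 1/(2/1) = 66 + 1/2 = 133/2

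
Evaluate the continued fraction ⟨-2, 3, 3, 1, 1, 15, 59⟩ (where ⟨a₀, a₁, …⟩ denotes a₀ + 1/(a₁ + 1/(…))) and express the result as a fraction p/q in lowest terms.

Compute successive convergents:
a_0 = -2: -2/1
a_1 = 3: -5/3
a_2 = 3: -17/10
a_3 = 1: -22/13
a_4 = 1: -39/23
a_5 = 15: -607/358
a_6 = 59: -35852/21145

-35852/21145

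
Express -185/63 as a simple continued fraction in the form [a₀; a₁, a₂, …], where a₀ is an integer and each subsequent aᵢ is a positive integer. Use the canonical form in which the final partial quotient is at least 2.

-185 ÷ 63 → quotient -3, remainder 4
63 ÷ 4 → quotient 15, remainder 3
4 ÷ 3 → quotient 1, remainder 1
3 ÷ 1 → quotient 3, remainder 0

[-3; 15, 1, 3]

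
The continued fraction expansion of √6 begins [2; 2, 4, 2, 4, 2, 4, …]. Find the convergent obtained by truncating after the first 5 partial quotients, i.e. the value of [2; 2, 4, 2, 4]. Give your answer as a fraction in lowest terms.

218/89

Start with 4.
2 + 1/(4/1) = 2 + 1/4 = 9/4
4 + 1/(9/4) = 4 + 4/9 = 40/9
2 + 1/(40/9) = 2 + 9/40 = 89/40
2 + 1/(89/40) = 2 + 40/89 = 218/89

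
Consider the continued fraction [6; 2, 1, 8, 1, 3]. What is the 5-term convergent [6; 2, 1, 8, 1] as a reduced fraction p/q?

Compute successive convergents:
a_0 = 6: 6/1
a_1 = 2: 13/2
a_2 = 1: 19/3
a_3 = 8: 165/26
a_4 = 1: 184/29

184/29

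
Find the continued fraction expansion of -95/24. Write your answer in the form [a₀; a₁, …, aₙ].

⌊-95/24⌋ = -4, remainder 1
⌊24/1⌋ = 24, remainder 0

[-4; 24]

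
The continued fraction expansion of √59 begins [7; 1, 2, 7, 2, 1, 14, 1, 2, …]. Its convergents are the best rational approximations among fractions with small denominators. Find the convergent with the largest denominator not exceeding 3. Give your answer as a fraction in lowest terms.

23/3

List convergents until the denominator exceeds the bound:
a_0 = 7: 7/1  (≤ bound)
a_1 = 1: 8/1  (≤ bound)
a_2 = 2: 23/3  (≤ bound)
a_3 = 7: 169/22  (> 3, stop)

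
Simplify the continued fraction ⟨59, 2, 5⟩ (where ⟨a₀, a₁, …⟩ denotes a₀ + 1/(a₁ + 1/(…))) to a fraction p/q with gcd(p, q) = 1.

654/11

Use the convergent recurrence hₖ = aₖ·hₖ₋₁ + hₖ₋₂ (and likewise for the denominators kₖ):
a_0 = 59: 59/1
a_1 = 2: 119/2
a_2 = 5: 654/11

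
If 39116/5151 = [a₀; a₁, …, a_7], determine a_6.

Repeatedly divide and take the remainder:
⌊39116/5151⌋ = 7, remainder 3059
⌊5151/3059⌋ = 1, remainder 2092
⌊3059/2092⌋ = 1, remainder 967
⌊2092/967⌋ = 2, remainder 158
⌊967/158⌋ = 6, remainder 19
⌊158/19⌋ = 8, remainder 6
⌊19/6⌋ = 3, remainder 1

3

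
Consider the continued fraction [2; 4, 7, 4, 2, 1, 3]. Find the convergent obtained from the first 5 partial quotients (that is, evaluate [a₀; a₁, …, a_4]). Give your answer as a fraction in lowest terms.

Starting at the tail and folding back:
Start with 2.
4 + 1/(2/1) = 4 + 1/2 = 9/2
7 + 1/(9/2) = 7 + 2/9 = 65/9
4 + 1/(65/9) = 4 + 9/65 = 269/65
2 + 1/(269/65) = 2 + 65/269 = 603/269

603/269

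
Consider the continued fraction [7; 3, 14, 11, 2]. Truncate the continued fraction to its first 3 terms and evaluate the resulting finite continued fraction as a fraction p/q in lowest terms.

315/43

Use the convergent recurrence hₖ = aₖ·hₖ₋₁ + hₖ₋₂ (and likewise for the denominators kₖ):
a_0 = 7: 7/1
a_1 = 3: 22/3
a_2 = 14: 315/43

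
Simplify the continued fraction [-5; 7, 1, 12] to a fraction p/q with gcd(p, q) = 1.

-502/103

Start with 12.
1 + 1/(12/1) = 1 + 1/12 = 13/12
7 + 1/(13/12) = 7 + 12/13 = 103/13
-5 + 1/(103/13) = -5 + 13/103 = -502/103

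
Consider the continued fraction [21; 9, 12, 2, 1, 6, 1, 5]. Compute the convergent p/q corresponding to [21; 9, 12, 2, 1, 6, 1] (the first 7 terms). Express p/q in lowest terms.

Collapse the nested fraction from the inside out:
Start with 1.
6 + 1/(1/1) = 6 + 1/1 = 7/1
1 + 1/(7/1) = 1 + 1/7 = 8/7
2 + 1/(8/7) = 2 + 7/8 = 23/8
12 + 1/(23/8) = 12 + 8/23 = 284/23
9 + 1/(284/23) = 9 + 23/284 = 2579/284
21 + 1/(2579/284) = 21 + 284/2579 = 54443/2579

54443/2579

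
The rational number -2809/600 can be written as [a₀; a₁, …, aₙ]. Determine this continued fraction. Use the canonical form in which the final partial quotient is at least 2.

Run the Euclidean algorithm, recording each quotient:
-2809 = -5·600 + 191, so a_0 = -5
600 = 3·191 + 27, so a_1 = 3
191 = 7·27 + 2, so a_2 = 7
27 = 13·2 + 1, so a_3 = 13
2 = 2·1 + 0, so a_4 = 2

[-5; 3, 7, 13, 2]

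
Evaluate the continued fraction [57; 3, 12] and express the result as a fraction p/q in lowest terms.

2121/37

Start with 12.
3 + 1/(12/1) = 3 + 1/12 = 37/12
57 + 1/(37/12) = 57 + 12/37 = 2121/37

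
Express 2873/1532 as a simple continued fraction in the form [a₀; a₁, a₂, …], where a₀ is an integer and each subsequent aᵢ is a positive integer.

[1; 1, 7, 47, 1, 3]

Apply division with remainder until the remainder is 0:
2873 ÷ 1532 → quotient 1, remainder 1341
1532 ÷ 1341 → quotient 1, remainder 191
1341 ÷ 191 → quotient 7, remainder 4
191 ÷ 4 → quotient 47, remainder 3
4 ÷ 3 → quotient 1, remainder 1
3 ÷ 1 → quotient 3, remainder 0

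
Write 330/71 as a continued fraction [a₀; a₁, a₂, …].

330 ÷ 71 → quotient 4, remainder 46
71 ÷ 46 → quotient 1, remainder 25
46 ÷ 25 → quotient 1, remainder 21
25 ÷ 21 → quotient 1, remainder 4
21 ÷ 4 → quotient 5, remainder 1
4 ÷ 1 → quotient 4, remainder 0

[4; 1, 1, 1, 5, 4]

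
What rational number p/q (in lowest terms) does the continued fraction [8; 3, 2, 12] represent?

721/87

a_0 = 8: 8/1
a_1 = 3: 25/3
a_2 = 2: 58/7
a_3 = 12: 721/87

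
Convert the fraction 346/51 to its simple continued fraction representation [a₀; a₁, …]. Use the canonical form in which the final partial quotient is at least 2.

Apply division with remainder until the remainder is 0:
346 ÷ 51 → quotient 6, remainder 40
51 ÷ 40 → quotient 1, remainder 11
40 ÷ 11 → quotient 3, remainder 7
11 ÷ 7 → quotient 1, remainder 4
7 ÷ 4 → quotient 1, remainder 3
4 ÷ 3 → quotient 1, remainder 1
3 ÷ 1 → quotient 3, remainder 0

[6; 1, 3, 1, 1, 1, 3]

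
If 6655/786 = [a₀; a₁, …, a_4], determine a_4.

3

Repeatedly divide and take the remainder:
⌊6655/786⌋ = 8, remainder 367
⌊786/367⌋ = 2, remainder 52
⌊367/52⌋ = 7, remainder 3
⌊52/3⌋ = 17, remainder 1
⌊3/1⌋ = 3, remainder 0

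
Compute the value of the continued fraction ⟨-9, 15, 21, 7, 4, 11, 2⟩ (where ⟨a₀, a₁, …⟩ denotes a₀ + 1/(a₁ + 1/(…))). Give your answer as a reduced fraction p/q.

-1935059/216606

Start with 2.
11 + 1/(2/1) = 11 + 1/2 = 23/2
4 + 1/(23/2) = 4 + 2/23 = 94/23
7 + 1/(94/23) = 7 + 23/94 = 681/94
21 + 1/(681/94) = 21 + 94/681 = 14395/681
15 + 1/(14395/681) = 15 + 681/14395 = 216606/14395
-9 + 1/(216606/14395) = -9 + 14395/216606 = -1935059/216606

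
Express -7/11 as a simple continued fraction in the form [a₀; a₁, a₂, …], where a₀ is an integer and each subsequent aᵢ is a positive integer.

[-1; 2, 1, 3]

Repeatedly divide and take the remainder:
-7 ÷ 11 → quotient -1, remainder 4
11 ÷ 4 → quotient 2, remainder 3
4 ÷ 3 → quotient 1, remainder 1
3 ÷ 1 → quotient 3, remainder 0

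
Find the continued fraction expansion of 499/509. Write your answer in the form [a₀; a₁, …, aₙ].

499 ÷ 509 → quotient 0, remainder 499
509 ÷ 499 → quotient 1, remainder 10
499 ÷ 10 → quotient 49, remainder 9
10 ÷ 9 → quotient 1, remainder 1
9 ÷ 1 → quotient 9, remainder 0

[0; 1, 49, 1, 9]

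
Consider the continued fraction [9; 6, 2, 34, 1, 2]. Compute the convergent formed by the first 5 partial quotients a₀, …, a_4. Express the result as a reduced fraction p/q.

Use the convergent recurrence hₖ = aₖ·hₖ₋₁ + hₖ₋₂ (and likewise for the denominators kₖ):
a_0 = 9: 9/1
a_1 = 6: 55/6
a_2 = 2: 119/13
a_3 = 34: 4101/448
a_4 = 1: 4220/461

4220/461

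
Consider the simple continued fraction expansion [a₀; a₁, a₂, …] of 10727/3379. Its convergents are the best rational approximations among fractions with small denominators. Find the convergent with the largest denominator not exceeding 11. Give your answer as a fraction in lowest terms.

19/6

List convergents until the denominator exceeds the bound:
a_0 = 3: 3/1  (≤ bound)
a_1 = 5: 16/5  (≤ bound)
a_2 = 1: 19/6  (≤ bound)
a_3 = 2: 54/17  (> 11, stop)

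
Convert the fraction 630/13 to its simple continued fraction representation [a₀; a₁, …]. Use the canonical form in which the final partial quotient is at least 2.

630 = 48·13 + 6, so a_0 = 48
13 = 2·6 + 1, so a_1 = 2
6 = 6·1 + 0, so a_2 = 6

[48; 2, 6]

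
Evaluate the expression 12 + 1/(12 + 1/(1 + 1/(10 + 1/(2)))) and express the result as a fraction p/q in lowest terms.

Start with 2.
10 + 1/(2/1) = 10 + 1/2 = 21/2
1 + 1/(21/2) = 1 + 2/21 = 23/21
12 + 1/(23/21) = 12 + 21/23 = 297/23
12 + 1/(297/23) = 12 + 23/297 = 3587/297

3587/297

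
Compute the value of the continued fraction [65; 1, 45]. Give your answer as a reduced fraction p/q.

3035/46

a_0 = 65: 65/1
a_1 = 1: 66/1
a_2 = 45: 3035/46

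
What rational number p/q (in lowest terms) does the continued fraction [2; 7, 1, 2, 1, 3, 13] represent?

3277/1539

a_0 = 2: 2/1
a_1 = 7: 15/7
a_2 = 1: 17/8
a_3 = 2: 49/23
a_4 = 1: 66/31
a_5 = 3: 247/116
a_6 = 13: 3277/1539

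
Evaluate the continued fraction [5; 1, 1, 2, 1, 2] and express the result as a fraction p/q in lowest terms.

106/19

Start with 2.
1 + 1/(2/1) = 1 + 1/2 = 3/2
2 + 1/(3/2) = 2 + 2/3 = 8/3
1 + 1/(8/3) = 1 + 3/8 = 11/8
1 + 1/(11/8) = 1 + 8/11 = 19/11
5 + 1/(19/11) = 5 + 11/19 = 106/19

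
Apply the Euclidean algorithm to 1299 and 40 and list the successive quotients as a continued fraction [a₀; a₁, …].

[32; 2, 9, 2]

1299 = 32·40 + 19, so a_0 = 32
40 = 2·19 + 2, so a_1 = 2
19 = 9·2 + 1, so a_2 = 9
2 = 2·1 + 0, so a_3 = 2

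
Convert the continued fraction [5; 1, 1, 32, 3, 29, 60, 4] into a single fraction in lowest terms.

Collapse the nested fraction from the inside out:
Start with 4.
60 + 1/(4/1) = 60 + 1/4 = 241/4
29 + 1/(241/4) = 29 + 4/241 = 6993/241
3 + 1/(6993/241) = 3 + 241/6993 = 21220/6993
32 + 1/(21220/6993) = 32 + 6993/21220 = 686033/21220
1 + 1/(686033/21220) = 1 + 21220/686033 = 707253/686033
1 + 1/(707253/686033) = 1 + 686033/707253 = 1393286/707253
5 + 1/(1393286/707253) = 5 + 707253/1393286 = 7673683/1393286

7673683/1393286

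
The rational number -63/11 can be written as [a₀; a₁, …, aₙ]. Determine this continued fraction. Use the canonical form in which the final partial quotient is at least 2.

[-6; 3, 1, 2]

-63 = -6·11 + 3, so a_0 = -6
11 = 3·3 + 2, so a_1 = 3
3 = 1·2 + 1, so a_2 = 1
2 = 2·1 + 0, so a_3 = 2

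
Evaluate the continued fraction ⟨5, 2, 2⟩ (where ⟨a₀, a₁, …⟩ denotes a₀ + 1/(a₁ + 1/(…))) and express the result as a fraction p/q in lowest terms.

a_0 = 5: 5/1
a_1 = 2: 11/2
a_2 = 2: 27/5

27/5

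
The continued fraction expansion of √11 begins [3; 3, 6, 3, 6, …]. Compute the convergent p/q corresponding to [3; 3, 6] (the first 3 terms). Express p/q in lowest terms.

63/19

Start with 6.
3 + 1/(6/1) = 3 + 1/6 = 19/6
3 + 1/(19/6) = 3 + 6/19 = 63/19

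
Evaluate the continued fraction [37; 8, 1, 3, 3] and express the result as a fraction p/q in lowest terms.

a_0 = 37: 37/1
a_1 = 8: 297/8
a_2 = 1: 334/9
a_3 = 3: 1299/35
a_4 = 3: 4231/114

4231/114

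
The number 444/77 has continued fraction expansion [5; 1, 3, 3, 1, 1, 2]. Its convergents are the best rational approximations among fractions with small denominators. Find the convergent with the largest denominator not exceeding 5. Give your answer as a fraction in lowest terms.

23/4

a_0 = 5: 5/1  (≤ bound)
a_1 = 1: 6/1  (≤ bound)
a_2 = 3: 23/4  (≤ bound)
a_3 = 3: 75/13  (> 5, stop)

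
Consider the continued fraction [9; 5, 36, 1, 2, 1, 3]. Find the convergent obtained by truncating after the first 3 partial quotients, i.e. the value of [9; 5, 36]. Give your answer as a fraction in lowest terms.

1665/181

Build up convergents one term at a time:
a_0 = 9: 9/1
a_1 = 5: 46/5
a_2 = 36: 1665/181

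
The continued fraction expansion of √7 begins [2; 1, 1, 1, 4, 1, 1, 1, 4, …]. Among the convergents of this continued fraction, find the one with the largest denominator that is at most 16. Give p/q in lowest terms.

37/14

List convergents until the denominator exceeds the bound:
a_0 = 2: 2/1  (≤ bound)
a_1 = 1: 3/1  (≤ bound)
a_2 = 1: 5/2  (≤ bound)
a_3 = 1: 8/3  (≤ bound)
a_4 = 4: 37/14  (≤ bound)
a_5 = 1: 45/17  (> 16, stop)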